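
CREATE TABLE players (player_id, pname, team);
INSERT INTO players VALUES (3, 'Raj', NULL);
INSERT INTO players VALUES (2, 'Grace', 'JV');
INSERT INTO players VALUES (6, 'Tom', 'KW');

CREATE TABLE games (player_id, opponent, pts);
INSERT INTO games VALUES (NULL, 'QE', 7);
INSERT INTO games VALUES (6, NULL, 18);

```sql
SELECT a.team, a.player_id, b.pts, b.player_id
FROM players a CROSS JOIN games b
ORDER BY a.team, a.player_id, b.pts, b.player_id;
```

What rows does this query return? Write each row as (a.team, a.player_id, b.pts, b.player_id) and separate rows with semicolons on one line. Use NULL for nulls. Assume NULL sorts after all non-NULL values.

CROSS JOIN pairs every row of `players` with every row of `games`: 3 × 2 = 6 rows.
After projecting and ordering:
a.team | a.player_id | b.pts | b.player_id
JV | 2 | 7 | NULL
JV | 2 | 18 | 6
KW | 6 | 7 | NULL
KW | 6 | 18 | 6
NULL | 3 | 7 | NULL
NULL | 3 | 18 | 6

(JV, 2, 7, NULL); (JV, 2, 18, 6); (KW, 6, 7, NULL); (KW, 6, 18, 6); (NULL, 3, 7, NULL); (NULL, 3, 18, 6)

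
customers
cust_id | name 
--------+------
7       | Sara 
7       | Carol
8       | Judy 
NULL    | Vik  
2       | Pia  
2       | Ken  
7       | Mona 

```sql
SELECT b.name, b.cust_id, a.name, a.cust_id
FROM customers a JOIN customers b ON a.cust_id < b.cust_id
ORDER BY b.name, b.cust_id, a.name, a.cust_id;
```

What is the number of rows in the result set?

11

INNER JOIN keeps only pairs where the ON condition holds.
Matching on a.cust_id < b.cust_id. A NULL in a compared column never satisfies the condition.
- cust_id=7: 1 matching b row(s), so 1 row(s) emitted.
- cust_id=7: 1 matching b row(s), so 1 row(s) emitted.
- cust_id=8: no matching b row, dropped.
- cust_id=NULL: no matching b row, dropped.
- cust_id=2: 4 matching b row(s), so 4 row(s) emitted.
- cust_id=2: 4 matching b row(s), so 4 row(s) emitted.
- cust_id=7: 1 matching b row(s), so 1 row(s) emitted.
Total: 11 rows.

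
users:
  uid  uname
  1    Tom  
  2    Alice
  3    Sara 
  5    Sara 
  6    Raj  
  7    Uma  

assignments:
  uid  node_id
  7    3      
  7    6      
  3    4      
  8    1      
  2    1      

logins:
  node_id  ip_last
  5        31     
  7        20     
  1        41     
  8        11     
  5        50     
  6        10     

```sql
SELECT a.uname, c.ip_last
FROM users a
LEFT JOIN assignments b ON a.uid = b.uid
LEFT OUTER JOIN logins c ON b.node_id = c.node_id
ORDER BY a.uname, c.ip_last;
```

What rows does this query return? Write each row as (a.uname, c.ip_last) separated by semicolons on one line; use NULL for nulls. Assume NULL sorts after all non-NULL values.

(Alice, 41); (Raj, NULL); (Sara, NULL); (Sara, NULL); (Tom, NULL); (Uma, 10); (Uma, NULL)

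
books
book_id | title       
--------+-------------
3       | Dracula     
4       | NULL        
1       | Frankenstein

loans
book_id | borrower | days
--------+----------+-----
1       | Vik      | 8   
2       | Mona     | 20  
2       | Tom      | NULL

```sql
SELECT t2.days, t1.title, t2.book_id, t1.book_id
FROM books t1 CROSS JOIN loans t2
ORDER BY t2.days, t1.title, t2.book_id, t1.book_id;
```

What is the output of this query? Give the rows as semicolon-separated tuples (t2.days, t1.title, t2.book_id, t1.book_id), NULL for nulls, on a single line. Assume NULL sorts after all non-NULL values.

CROSS JOIN pairs every row of `books` with every row of `loans`: 3 × 3 = 9 rows.
After projecting and ordering:
t2.days | t1.title | t2.book_id | t1.book_id
8 | Dracula | 1 | 3
8 | Frankenstein | 1 | 1
8 | NULL | 1 | 4
20 | Dracula | 2 | 3
20 | Frankenstein | 2 | 1
20 | NULL | 2 | 4
NULL | Dracula | 2 | 3
NULL | Frankenstein | 2 | 1
NULL | NULL | 2 | 4

(8, Dracula, 1, 3); (8, Frankenstein, 1, 1); (8, NULL, 1, 4); (20, Dracula, 2, 3); (20, Frankenstein, 2, 1); (20, NULL, 2, 4); (NULL, Dracula, 2, 3); (NULL, Frankenstein, 2, 1); (NULL, NULL, 2, 4)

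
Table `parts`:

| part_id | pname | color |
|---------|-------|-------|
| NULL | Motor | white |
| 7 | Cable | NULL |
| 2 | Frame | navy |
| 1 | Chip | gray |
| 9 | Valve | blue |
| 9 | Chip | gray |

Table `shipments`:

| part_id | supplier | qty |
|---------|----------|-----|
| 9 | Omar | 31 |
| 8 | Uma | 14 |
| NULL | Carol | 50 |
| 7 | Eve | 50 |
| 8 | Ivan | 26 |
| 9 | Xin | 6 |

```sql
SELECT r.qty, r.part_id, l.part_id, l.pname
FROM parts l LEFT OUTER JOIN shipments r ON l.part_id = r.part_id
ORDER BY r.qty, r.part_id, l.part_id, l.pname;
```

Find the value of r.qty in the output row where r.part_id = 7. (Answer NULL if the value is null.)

LEFT JOIN keeps every row from `parts`; unmatched rows get NULL for `shipments`'s columns.
Matching on l.part_id = r.part_id. A NULL in a compared column never satisfies the condition.
Matched pairs: 5; unmatched l rows kept: 3.

50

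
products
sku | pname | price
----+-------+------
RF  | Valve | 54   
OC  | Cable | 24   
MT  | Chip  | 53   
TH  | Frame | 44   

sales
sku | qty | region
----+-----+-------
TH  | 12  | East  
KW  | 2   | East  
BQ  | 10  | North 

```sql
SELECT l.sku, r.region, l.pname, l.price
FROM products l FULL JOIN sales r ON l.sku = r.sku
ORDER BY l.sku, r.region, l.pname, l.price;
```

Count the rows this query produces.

6

FULL OUTER JOIN keeps every row from both sides; unmatched rows get NULL for the other side's columns.
Matching on l.sku = r.sku.
- l row (sku=RF): no match → kept, r columns NULL.
- l row (sku=OC): no match → kept, r columns NULL.
- l row (sku=MT): no match → kept, r columns NULL.
- l row (sku=TH): matches 1 r row(s) → 1 output row(s).
- 2 r row(s) had no l match → kept, l columns NULL.
Total: 1 matched + 5 padded = 6 rows.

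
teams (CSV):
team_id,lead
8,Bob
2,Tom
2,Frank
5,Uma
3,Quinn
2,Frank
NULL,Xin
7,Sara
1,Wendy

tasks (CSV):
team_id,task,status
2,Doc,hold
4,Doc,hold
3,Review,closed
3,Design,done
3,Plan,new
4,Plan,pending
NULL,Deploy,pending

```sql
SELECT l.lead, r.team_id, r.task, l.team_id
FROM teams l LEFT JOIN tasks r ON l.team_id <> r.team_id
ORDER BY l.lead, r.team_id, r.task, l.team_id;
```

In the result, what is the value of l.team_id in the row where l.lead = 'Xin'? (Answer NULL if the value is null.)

NULL

LEFT JOIN keeps every row from `teams`; unmatched rows get NULL for `tasks`'s columns.
Matching on l.team_id <> r.team_id. A NULL in a compared column never satisfies the condition.
- l row (team_id=8): matches 6 r row(s) → 6 output row(s).
- l row (team_id=2): matches 5 r row(s) → 5 output row(s).
- l row (team_id=2): matches 5 r row(s) → 5 output row(s).
- l row (team_id=5): matches 6 r row(s) → 6 output row(s).
- l row (team_id=3): matches 3 r row(s) → 3 output row(s).
- l row (team_id=2): matches 5 r row(s) → 5 output row(s).
- l row (team_id=NULL): no match → kept, r columns NULL.
- l row (team_id=7): matches 6 r row(s) → 6 output row(s).
- l row (team_id=1): matches 6 r row(s) → 6 output row(s).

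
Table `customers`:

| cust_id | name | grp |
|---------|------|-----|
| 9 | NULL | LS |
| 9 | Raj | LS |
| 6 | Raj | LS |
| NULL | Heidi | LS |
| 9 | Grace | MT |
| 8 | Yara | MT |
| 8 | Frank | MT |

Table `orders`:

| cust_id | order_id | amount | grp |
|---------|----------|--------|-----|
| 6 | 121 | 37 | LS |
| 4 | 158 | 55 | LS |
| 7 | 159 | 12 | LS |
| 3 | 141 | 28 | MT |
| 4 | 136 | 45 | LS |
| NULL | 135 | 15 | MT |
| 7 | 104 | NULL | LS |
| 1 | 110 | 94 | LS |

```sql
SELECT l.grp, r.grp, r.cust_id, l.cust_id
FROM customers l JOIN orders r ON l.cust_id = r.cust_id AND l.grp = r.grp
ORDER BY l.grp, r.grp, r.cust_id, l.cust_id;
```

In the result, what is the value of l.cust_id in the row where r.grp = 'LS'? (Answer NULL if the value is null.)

6

INNER JOIN keeps only pairs where the ON condition holds.
Matching on l.cust_id = r.cust_id AND l.grp = r.grp. A NULL in a compared column never satisfies the condition.
- l[0] cust_id=9, grp=LS → no match; dropped.
- l[1] cust_id=9, grp=LS → no match; dropped.
- l[2] cust_id=6, grp=LS → 1 match(es) in r → 1 row(s).
- l[3] cust_id=NULL, grp=LS → no match; dropped.
- l[4] cust_id=9, grp=MT → no match; dropped.
- l[5] cust_id=8, grp=MT → no match; dropped.
- l[6] cust_id=8, grp=MT → no match; dropped.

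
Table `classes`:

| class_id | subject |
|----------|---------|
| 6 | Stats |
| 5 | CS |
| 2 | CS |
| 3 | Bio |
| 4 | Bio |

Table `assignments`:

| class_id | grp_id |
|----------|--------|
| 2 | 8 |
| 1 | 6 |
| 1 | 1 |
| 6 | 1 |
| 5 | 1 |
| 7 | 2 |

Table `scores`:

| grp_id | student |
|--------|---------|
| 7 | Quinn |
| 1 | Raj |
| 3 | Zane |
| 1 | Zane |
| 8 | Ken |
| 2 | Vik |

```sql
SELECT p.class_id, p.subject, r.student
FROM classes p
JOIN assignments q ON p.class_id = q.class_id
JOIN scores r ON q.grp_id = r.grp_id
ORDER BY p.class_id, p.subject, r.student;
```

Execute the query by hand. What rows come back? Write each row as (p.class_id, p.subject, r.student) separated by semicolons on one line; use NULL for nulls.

(2, CS, Ken); (5, CS, Raj); (5, CS, Zane); (6, Stats, Raj); (6, Stats, Zane)

Step 1 — p INNER JOIN q on class_id → 3 row(s).
Then INNER JOIN `scores r` on grp_id: keep only rows whose q.grp_id appears in r.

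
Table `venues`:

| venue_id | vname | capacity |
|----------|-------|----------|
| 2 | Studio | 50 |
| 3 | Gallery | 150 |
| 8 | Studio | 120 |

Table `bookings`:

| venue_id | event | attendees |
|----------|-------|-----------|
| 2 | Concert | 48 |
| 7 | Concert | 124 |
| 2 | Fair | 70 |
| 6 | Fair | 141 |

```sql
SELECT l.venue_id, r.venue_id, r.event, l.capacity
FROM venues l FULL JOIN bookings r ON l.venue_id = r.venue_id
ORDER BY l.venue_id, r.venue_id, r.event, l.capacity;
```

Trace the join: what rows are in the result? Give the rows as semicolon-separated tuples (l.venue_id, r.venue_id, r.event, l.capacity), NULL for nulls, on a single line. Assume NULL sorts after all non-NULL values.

(2, 2, Concert, 50); (2, 2, Fair, 50); (3, NULL, NULL, 150); (8, NULL, NULL, 120); (NULL, 6, Fair, NULL); (NULL, 7, Concert, NULL)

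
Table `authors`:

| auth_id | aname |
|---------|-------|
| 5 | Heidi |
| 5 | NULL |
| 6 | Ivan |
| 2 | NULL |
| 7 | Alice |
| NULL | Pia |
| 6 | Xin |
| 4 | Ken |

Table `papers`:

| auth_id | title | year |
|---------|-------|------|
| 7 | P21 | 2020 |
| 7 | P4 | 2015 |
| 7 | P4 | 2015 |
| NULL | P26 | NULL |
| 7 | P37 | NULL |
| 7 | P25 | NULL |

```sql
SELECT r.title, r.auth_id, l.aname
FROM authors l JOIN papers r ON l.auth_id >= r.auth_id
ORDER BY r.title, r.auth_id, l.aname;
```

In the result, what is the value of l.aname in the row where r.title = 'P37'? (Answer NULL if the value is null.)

Alice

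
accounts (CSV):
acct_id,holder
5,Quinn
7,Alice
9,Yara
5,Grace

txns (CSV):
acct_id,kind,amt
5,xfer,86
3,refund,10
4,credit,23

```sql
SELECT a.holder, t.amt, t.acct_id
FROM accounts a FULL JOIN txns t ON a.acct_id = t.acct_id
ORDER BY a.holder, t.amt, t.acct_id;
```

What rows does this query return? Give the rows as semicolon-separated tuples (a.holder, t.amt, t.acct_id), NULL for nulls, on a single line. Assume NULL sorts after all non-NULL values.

FULL OUTER JOIN keeps every row from both sides; unmatched rows get NULL for the other side's columns.
Matching on a.acct_id = t.acct_id.
Matched pairs: 2; unmatched a rows kept: 2; unmatched t rows kept: 2.

(Alice, NULL, NULL); (Grace, 86, 5); (Quinn, 86, 5); (Yara, NULL, NULL); (NULL, 10, 3); (NULL, 23, 4)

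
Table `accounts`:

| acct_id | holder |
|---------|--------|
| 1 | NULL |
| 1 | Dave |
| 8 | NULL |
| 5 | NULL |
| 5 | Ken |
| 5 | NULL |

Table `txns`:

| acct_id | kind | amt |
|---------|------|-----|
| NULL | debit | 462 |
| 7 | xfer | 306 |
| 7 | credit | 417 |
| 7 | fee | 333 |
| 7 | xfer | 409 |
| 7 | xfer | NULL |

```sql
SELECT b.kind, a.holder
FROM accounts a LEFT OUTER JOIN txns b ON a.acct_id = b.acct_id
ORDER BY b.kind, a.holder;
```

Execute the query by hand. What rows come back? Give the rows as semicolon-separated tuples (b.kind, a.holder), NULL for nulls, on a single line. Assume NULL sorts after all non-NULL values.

(NULL, Dave); (NULL, Ken); (NULL, NULL); (NULL, NULL); (NULL, NULL); (NULL, NULL)

LEFT JOIN keeps every row from `accounts`; unmatched rows get NULL for `txns`'s columns.
Matching on a.acct_id = b.acct_id. A NULL in a compared column never satisfies the condition.
- acct_id=1: no b row matches, row kept with b columns NULL.
- acct_id=1: no b row matches, row kept with b columns NULL.
- acct_id=8: no b row matches, row kept with b columns NULL.
- acct_id=5: no b row matches, row kept with b columns NULL.
- acct_id=5: no b row matches, row kept with b columns NULL.
- acct_id=5: no b row matches, row kept with b columns NULL.
After projecting and ordering:
b.kind | a.holder
NULL | Dave
NULL | Ken
NULL | NULL
NULL | NULL
NULL | NULL
NULL | NULL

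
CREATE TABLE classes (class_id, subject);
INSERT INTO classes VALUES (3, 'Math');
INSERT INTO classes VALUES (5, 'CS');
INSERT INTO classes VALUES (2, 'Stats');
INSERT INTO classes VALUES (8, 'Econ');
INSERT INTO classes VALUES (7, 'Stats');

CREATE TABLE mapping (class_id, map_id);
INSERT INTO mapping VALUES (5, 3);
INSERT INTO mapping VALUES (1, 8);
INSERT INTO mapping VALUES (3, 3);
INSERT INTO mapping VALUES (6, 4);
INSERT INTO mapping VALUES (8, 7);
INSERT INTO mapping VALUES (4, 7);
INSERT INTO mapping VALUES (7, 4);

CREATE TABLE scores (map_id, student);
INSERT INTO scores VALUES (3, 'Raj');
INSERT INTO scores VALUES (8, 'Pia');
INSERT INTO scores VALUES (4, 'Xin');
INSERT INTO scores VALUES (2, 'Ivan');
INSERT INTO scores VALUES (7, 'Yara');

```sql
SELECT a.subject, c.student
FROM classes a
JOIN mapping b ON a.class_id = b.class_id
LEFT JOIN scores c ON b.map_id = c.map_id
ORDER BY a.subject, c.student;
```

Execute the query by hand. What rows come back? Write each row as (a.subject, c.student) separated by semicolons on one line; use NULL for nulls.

(CS, Raj); (Econ, Yara); (Math, Raj); (Stats, Xin)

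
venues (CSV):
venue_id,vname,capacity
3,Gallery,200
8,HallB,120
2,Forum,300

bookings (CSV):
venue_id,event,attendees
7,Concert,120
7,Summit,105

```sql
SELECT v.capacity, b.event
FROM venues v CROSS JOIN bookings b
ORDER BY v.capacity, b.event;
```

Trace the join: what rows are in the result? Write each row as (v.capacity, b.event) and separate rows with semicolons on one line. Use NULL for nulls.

CROSS JOIN pairs every row of `venues` with every row of `bookings`: 3 × 2 = 6 rows.
After projecting and ordering:
v.capacity | b.event
120 | Concert
120 | Summit
200 | Concert
200 | Summit
300 | Concert
300 | Summit

(120, Concert); (120, Summit); (200, Concert); (200, Summit); (300, Concert); (300, Summit)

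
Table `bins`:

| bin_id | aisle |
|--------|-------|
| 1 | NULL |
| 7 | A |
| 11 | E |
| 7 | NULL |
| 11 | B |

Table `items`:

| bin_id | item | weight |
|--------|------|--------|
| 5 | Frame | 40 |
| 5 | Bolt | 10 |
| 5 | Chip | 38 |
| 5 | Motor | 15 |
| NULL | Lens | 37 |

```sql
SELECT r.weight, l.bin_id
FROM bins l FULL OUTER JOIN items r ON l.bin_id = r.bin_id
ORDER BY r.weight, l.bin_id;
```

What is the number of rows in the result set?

10

FULL OUTER JOIN keeps every row from both sides; unmatched rows get NULL for the other side's columns.
Matching on l.bin_id = r.bin_id. A NULL in a compared column never satisfies the condition.
- bin_id=1: no r row matches, row kept with r columns NULL.
- bin_id=7: no r row matches, row kept with r columns NULL.
- bin_id=11: no r row matches, row kept with r columns NULL.
- bin_id=7: no r row matches, row kept with r columns NULL.
- bin_id=11: no r row matches, row kept with r columns NULL.
- 5 r row(s) had no l match → kept, l columns NULL.
Total: 0 matched + 10 padded = 10 rows.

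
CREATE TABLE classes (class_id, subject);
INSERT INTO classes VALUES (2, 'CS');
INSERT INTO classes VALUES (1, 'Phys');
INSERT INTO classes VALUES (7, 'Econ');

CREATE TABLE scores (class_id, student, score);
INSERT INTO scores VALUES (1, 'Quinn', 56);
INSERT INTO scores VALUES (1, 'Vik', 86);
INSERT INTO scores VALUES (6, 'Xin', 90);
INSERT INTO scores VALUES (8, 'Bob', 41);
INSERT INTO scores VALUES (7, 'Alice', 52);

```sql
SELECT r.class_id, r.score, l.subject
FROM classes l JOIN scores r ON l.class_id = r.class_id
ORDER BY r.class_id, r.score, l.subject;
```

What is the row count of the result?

3

INNER JOIN keeps only pairs where the ON condition holds.
Matching on l.class_id = r.class_id.
Matched pairs: 3.
Total: 3 rows.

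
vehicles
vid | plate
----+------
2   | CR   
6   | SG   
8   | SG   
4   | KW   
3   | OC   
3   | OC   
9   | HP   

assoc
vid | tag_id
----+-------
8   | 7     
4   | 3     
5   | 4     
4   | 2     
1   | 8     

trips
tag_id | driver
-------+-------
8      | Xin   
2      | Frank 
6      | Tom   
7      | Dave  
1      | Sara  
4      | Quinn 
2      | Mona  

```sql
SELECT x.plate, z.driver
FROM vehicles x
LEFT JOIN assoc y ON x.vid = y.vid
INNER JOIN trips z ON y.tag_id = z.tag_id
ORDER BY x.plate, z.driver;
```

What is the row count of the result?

3

Evaluate left to right. First `vehicles x LEFT JOIN assoc y` on vid: 8 row(s).
Then INNER JOIN `trips z` on tag_id: keep only rows whose y.tag_id appears in z.
Result: 3 row(s).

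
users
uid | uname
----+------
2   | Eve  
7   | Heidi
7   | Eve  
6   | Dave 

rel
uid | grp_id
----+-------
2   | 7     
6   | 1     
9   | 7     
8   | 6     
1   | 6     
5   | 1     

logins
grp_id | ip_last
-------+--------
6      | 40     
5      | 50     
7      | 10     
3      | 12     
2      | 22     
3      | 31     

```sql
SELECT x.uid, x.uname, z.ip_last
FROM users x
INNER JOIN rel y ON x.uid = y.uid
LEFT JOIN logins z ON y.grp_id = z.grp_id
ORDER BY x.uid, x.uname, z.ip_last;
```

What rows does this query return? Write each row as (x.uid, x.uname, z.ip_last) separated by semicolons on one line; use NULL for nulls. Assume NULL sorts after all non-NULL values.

(2, Eve, 10); (6, Dave, NULL)

Joins associate left-to-right: users INNER JOIN rel on uid gives 2 intermediate row(s).
Then LEFT JOIN `logins z` on grp_id: each of those 2 rows is kept; rows whose y.grp_id has no match in z get NULL for z's columns.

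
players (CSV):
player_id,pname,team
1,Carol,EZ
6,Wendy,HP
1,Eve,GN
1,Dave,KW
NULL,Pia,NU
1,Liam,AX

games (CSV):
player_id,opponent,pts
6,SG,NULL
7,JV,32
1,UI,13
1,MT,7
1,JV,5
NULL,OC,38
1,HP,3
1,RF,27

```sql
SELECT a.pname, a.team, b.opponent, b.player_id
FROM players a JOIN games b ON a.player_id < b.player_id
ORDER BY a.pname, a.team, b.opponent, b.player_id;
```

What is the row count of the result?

INNER JOIN keeps only pairs where the ON condition holds.
Matching on a.player_id < b.player_id. A NULL in a compared column never satisfies the condition.
- a (player_id=1) pairs with 2 row(s) of b.
- a (player_id=6) pairs with 1 row(s) of b.
- a (player_id=1) pairs with 2 row(s) of b.
- a (player_id=1) pairs with 2 row(s) of b.
- a (player_id=NULL) has no partner → excluded.
- a (player_id=1) pairs with 2 row(s) of b.
Total: 9 rows.

9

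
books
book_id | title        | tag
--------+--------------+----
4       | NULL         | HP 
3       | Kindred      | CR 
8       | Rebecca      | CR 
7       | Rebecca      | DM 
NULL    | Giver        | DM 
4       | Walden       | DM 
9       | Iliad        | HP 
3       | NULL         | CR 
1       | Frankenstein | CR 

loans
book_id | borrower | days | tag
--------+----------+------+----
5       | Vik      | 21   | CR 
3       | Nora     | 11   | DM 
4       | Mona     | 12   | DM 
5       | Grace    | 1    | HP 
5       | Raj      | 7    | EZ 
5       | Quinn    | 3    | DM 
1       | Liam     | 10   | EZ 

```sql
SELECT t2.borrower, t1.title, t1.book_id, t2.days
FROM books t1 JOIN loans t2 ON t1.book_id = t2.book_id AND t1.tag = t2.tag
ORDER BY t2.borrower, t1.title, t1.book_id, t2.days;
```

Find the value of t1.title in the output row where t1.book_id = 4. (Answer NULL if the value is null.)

Walden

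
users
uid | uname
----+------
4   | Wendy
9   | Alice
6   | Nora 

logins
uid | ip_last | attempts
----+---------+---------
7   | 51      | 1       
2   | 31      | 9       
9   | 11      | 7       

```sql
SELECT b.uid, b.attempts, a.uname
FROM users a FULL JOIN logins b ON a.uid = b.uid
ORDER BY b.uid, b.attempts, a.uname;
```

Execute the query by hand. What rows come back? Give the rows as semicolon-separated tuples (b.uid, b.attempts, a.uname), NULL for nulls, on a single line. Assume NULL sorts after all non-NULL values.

(2, 9, NULL); (7, 1, NULL); (9, 7, Alice); (NULL, NULL, Nora); (NULL, NULL, Wendy)

FULL OUTER JOIN keeps every row from both sides; unmatched rows get NULL for the other side's columns.
Matching on a.uid = b.uid.
- a (uid=4) has no partner → padded with NULL.
- a (uid=9) pairs with 1 row(s) of b.
- a (uid=6) has no partner → padded with NULL.
- 2 row(s) from b found no a partner → padded with NULL.
After projecting and ordering:
b.uid | b.attempts | a.uname
2 | 9 | NULL
7 | 1 | NULL
9 | 7 | Alice
NULL | NULL | Nora
NULL | NULL | Wendy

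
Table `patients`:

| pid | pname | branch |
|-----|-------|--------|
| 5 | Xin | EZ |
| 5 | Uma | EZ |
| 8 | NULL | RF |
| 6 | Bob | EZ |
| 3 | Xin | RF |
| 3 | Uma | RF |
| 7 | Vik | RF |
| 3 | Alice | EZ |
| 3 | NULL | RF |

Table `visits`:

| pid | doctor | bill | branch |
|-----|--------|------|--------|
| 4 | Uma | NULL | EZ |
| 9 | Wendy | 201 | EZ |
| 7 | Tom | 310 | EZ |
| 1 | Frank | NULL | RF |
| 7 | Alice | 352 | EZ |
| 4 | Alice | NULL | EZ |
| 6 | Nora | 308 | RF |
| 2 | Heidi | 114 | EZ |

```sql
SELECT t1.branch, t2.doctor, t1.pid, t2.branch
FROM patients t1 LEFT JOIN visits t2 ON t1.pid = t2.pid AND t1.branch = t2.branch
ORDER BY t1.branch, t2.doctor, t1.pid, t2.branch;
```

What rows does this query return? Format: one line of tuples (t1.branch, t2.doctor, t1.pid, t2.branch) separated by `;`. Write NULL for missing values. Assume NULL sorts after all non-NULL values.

LEFT JOIN keeps every row from `patients`; unmatched rows get NULL for `visits`'s columns.
Matching on t1.pid = t2.pid AND t1.branch = t2.branch.
- pid=5, branch=EZ: no t2 row matches, row kept with t2 columns NULL.
- pid=5, branch=EZ: no t2 row matches, row kept with t2 columns NULL.
- pid=8, branch=RF: no t2 row matches, row kept with t2 columns NULL.
- pid=6, branch=EZ: no t2 row matches, row kept with t2 columns NULL.
- pid=3, branch=RF: no t2 row matches, row kept with t2 columns NULL.
- pid=3, branch=RF: no t2 row matches, row kept with t2 columns NULL.
- pid=7, branch=RF: no t2 row matches, row kept with t2 columns NULL.
- pid=3, branch=EZ: no t2 row matches, row kept with t2 columns NULL.
- pid=3, branch=RF: no t2 row matches, row kept with t2 columns NULL.
After projecting and ordering:
t1.branch | t2.doctor | t1.pid | t2.branch
EZ | NULL | 3 | NULL
EZ | NULL | 5 | NULL
EZ | NULL | 5 | NULL
EZ | NULL | 6 | NULL
RF | NULL | 3 | NULL
RF | NULL | 3 | NULL
RF | NULL | 3 | NULL
RF | NULL | 7 | NULL
RF | NULL | 8 | NULL

(EZ, NULL, 3, NULL); (EZ, NULL, 5, NULL); (EZ, NULL, 5, NULL); (EZ, NULL, 6, NULL); (RF, NULL, 3, NULL); (RF, NULL, 3, NULL); (RF, NULL, 3, NULL); (RF, NULL, 7, NULL); (RF, NULL, 8, NULL)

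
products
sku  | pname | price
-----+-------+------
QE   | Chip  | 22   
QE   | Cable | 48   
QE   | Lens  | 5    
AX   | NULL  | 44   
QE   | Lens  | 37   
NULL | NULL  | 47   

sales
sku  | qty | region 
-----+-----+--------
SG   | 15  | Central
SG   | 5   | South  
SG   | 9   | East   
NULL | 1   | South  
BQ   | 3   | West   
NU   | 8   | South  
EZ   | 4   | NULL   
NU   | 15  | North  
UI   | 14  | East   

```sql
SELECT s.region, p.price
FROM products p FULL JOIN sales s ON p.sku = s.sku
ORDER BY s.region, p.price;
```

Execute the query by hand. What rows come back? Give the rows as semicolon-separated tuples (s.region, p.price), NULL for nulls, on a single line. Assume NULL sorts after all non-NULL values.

FULL OUTER JOIN keeps every row from both sides; unmatched rows get NULL for the other side's columns.
Matching on p.sku = s.sku. A NULL in a compared column never satisfies the condition.
Matched pairs: 0; unmatched p rows kept: 6; unmatched s rows kept: 9.

(Central, NULL); (East, NULL); (East, NULL); (North, NULL); (South, NULL); (South, NULL); (South, NULL); (West, NULL); (NULL, 5); (NULL, 22); (NULL, 37); (NULL, 44); (NULL, 47); (NULL, 48); (NULL, NULL)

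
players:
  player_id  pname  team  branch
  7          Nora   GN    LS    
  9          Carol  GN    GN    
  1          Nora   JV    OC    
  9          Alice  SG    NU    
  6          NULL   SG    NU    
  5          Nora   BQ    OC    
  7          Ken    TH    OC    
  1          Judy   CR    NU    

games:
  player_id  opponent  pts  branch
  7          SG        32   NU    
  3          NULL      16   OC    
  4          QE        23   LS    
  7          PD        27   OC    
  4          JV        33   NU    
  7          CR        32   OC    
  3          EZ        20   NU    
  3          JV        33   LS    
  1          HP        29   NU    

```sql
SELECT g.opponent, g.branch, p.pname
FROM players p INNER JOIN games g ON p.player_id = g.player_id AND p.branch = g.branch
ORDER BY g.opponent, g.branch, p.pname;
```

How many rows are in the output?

3

INNER JOIN keeps only pairs where the ON condition holds.
Matching on p.player_id = g.player_id AND p.branch = g.branch.
Matched pairs: 3.
Total: 3 rows.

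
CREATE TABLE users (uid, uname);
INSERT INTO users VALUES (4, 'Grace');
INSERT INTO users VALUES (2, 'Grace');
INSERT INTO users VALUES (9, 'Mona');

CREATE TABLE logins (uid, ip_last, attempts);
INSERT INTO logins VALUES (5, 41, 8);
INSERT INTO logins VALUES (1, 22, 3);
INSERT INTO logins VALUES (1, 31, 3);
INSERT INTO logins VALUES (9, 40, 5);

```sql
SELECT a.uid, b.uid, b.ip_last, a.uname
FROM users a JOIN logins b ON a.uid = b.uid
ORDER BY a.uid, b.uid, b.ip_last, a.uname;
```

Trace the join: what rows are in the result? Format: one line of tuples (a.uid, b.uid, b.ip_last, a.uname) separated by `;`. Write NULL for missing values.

INNER JOIN keeps only pairs where the ON condition holds.
Matching on a.uid = b.uid.
- uid=4: no matching b row, dropped.
- uid=2: no matching b row, dropped.
- uid=9: 1 matching b row(s), so 1 row(s) emitted.
After projecting and ordering:
a.uid | b.uid | b.ip_last | a.uname
9 | 9 | 40 | Mona

(9, 9, 40, Mona)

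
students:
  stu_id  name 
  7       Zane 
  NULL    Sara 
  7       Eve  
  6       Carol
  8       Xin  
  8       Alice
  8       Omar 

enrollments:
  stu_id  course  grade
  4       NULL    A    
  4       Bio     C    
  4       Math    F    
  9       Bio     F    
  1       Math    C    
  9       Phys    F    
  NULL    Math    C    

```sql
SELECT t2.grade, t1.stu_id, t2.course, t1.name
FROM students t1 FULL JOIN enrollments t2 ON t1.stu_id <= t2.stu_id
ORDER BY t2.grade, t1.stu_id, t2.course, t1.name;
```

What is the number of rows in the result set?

FULL OUTER JOIN keeps every row from both sides; unmatched rows get NULL for the other side's columns.
Matching on t1.stu_id <= t2.stu_id. A NULL in a compared column never satisfies the condition.
- t1 (stu_id=7) pairs with 2 row(s) of t2.
- t1 (stu_id=NULL) has no partner → padded with NULL.
- t1 (stu_id=7) pairs with 2 row(s) of t2.
- t1 (stu_id=6) pairs with 2 row(s) of t2.
- t1 (stu_id=8) pairs with 2 row(s) of t2.
- t1 (stu_id=8) pairs with 2 row(s) of t2.
- t1 (stu_id=8) pairs with 2 row(s) of t2.
- 5 row(s) from t2 found no t1 partner → padded with NULL.
Total: 12 matched + 6 padded = 18 rows.

18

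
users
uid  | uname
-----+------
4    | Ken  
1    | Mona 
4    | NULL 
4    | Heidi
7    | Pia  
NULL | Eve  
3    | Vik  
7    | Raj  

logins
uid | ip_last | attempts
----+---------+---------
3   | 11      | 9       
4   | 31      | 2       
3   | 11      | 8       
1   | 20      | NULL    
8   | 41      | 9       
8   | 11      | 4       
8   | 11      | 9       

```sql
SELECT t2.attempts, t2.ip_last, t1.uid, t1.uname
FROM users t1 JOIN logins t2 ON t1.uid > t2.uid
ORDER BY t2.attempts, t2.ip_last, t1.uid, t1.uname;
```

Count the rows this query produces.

INNER JOIN keeps only pairs where the ON condition holds.
Matching on t1.uid > t2.uid. A NULL in a compared column never satisfies the condition.
- t1 (uid=4) pairs with 3 row(s) of t2.
- t1 (uid=1) has no partner → excluded.
- t1 (uid=4) pairs with 3 row(s) of t2.
- t1 (uid=4) pairs with 3 row(s) of t2.
- t1 (uid=7) pairs with 4 row(s) of t2.
- t1 (uid=NULL) has no partner → excluded.
- t1 (uid=3) pairs with 1 row(s) of t2.
- t1 (uid=7) pairs with 4 row(s) of t2.
Total: 18 rows.

18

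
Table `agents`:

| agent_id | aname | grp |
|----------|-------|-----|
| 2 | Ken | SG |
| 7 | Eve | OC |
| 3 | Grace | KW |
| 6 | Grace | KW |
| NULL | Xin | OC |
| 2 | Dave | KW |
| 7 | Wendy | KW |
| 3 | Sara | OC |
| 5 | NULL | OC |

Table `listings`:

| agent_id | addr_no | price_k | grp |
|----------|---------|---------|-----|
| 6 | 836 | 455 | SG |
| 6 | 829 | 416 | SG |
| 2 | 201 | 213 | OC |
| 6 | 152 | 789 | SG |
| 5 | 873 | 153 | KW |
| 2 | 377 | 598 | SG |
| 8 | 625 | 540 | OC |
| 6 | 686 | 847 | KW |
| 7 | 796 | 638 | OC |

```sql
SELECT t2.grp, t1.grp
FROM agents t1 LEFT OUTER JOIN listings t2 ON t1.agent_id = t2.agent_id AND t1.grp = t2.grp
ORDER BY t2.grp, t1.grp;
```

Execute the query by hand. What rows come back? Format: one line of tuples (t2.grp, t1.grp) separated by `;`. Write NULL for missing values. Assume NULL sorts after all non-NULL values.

LEFT JOIN keeps every row from `agents`; unmatched rows get NULL for `listings`'s columns.
Matching on t1.agent_id = t2.agent_id AND t1.grp = t2.grp. A NULL in a compared column never satisfies the condition.
- t1 row (agent_id=2, grp=SG): matches 1 t2 row(s) → 1 output row(s).
- t1 row (agent_id=7, grp=OC): matches 1 t2 row(s) → 1 output row(s).
- t1 row (agent_id=3, grp=KW): no match → kept, t2 columns NULL.
- t1 row (agent_id=6, grp=KW): matches 1 t2 row(s) → 1 output row(s).
- t1 row (agent_id=NULL, grp=OC): no match → kept, t2 columns NULL.
- t1 row (agent_id=2, grp=KW): no match → kept, t2 columns NULL.
- t1 row (agent_id=7, grp=KW): no match → kept, t2 columns NULL.
- t1 row (agent_id=3, grp=OC): no match → kept, t2 columns NULL.
- t1 row (agent_id=5, grp=OC): no match → kept, t2 columns NULL.
After projecting and ordering:
t2.grp | t1.grp
KW | KW
OC | OC
SG | SG
NULL | KW
NULL | KW
NULL | KW
NULL | OC
NULL | OC
NULL | OC

(KW, KW); (OC, OC); (SG, SG); (NULL, KW); (NULL, KW); (NULL, KW); (NULL, OC); (NULL, OC); (NULL, OC)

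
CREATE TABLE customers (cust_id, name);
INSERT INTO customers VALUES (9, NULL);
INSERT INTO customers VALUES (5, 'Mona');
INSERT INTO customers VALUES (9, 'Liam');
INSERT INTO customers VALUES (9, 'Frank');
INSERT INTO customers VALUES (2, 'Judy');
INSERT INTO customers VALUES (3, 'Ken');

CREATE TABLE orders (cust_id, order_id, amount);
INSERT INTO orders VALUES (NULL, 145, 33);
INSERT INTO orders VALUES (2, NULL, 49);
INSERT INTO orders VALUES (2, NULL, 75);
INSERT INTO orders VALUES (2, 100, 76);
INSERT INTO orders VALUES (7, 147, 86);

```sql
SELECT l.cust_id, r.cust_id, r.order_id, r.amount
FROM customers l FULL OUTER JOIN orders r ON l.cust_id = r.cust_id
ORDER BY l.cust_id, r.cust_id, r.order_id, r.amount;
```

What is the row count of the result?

10

FULL OUTER JOIN keeps every row from both sides; unmatched rows get NULL for the other side's columns.
Matching on l.cust_id = r.cust_id. A NULL in a compared column never satisfies the condition.
Matched pairs: 3; unmatched l rows kept: 5; unmatched r rows kept: 2.
Total: 3 matched + 7 padded = 10 rows.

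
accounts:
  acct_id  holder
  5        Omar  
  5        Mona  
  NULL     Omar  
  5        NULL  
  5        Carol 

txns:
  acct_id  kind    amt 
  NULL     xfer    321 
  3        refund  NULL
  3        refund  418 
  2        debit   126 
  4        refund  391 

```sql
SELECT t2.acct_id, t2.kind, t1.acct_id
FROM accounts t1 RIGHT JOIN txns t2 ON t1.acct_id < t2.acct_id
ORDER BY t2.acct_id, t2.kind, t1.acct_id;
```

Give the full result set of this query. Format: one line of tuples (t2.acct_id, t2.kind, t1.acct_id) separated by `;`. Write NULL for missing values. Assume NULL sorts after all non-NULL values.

RIGHT JOIN keeps every row from `txns`; unmatched rows get NULL for `accounts`'s columns.
Matching on t1.acct_id < t2.acct_id. A NULL in a compared column never satisfies the condition.
- t1 (acct_id=5) has no partner in t2.
- t1 (acct_id=5) has no partner in t2.
- t1 (acct_id=NULL) has no partner in t2.
- t1 (acct_id=5) has no partner in t2.
- t1 (acct_id=5) has no partner in t2.
- 5 row(s) from t2 found no t1 partner → padded with NULL.
After projecting and ordering:
t2.acct_id | t2.kind | t1.acct_id
2 | debit | NULL
3 | refund | NULL
3 | refund | NULL
4 | refund | NULL
NULL | xfer | NULL

(2, debit, NULL); (3, refund, NULL); (3, refund, NULL); (4, refund, NULL); (NULL, xfer, NULL)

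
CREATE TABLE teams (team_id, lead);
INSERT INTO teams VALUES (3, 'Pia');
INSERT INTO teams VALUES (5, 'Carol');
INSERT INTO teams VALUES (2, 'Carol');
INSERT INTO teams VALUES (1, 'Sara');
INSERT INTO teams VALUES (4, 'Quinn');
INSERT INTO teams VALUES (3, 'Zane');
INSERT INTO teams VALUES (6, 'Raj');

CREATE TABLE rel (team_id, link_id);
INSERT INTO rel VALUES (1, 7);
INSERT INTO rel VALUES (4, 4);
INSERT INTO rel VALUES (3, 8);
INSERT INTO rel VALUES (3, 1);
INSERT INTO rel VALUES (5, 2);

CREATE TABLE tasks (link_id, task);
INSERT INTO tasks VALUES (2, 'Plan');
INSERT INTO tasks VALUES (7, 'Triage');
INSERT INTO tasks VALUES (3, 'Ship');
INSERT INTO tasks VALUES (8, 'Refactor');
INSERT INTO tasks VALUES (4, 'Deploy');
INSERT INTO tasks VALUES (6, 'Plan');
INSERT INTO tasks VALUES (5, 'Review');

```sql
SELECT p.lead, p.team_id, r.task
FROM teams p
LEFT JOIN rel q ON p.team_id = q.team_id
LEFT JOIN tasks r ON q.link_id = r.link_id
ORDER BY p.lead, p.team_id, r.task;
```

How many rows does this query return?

9

Evaluate left to right. First `teams p LEFT JOIN rel q` on team_id: 9 row(s).
Then LEFT JOIN `tasks r` on link_id: each of those 9 rows is kept; rows whose q.link_id has no match in r get NULL for r's columns.
Result: 9 row(s).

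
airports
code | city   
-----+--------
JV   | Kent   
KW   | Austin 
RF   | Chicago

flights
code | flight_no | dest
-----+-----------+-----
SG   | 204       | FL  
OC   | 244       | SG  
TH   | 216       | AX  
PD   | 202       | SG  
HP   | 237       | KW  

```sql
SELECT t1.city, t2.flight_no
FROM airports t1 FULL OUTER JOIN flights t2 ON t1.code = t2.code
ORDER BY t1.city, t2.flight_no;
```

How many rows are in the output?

8

FULL OUTER JOIN keeps every row from both sides; unmatched rows get NULL for the other side's columns.
Matching on t1.code = t2.code.
Matched pairs: 0; unmatched t1 rows kept: 3; unmatched t2 rows kept: 5.
Total: 0 matched + 8 padded = 8 rows.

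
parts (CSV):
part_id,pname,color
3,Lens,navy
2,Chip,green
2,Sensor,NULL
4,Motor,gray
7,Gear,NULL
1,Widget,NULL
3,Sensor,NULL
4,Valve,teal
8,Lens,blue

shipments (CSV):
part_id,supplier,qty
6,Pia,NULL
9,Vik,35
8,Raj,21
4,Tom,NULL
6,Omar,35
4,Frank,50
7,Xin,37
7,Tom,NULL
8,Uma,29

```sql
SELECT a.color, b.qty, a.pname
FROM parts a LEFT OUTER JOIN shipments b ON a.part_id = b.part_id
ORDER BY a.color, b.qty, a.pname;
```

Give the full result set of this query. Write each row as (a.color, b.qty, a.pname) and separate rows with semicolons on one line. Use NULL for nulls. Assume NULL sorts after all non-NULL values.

(blue, 21, Lens); (blue, 29, Lens); (gray, 50, Motor); (gray, NULL, Motor); (green, NULL, Chip); (navy, NULL, Lens); (teal, 50, Valve); (teal, NULL, Valve); (NULL, 37, Gear); (NULL, NULL, Gear); (NULL, NULL, Sensor); (NULL, NULL, Sensor); (NULL, NULL, Widget)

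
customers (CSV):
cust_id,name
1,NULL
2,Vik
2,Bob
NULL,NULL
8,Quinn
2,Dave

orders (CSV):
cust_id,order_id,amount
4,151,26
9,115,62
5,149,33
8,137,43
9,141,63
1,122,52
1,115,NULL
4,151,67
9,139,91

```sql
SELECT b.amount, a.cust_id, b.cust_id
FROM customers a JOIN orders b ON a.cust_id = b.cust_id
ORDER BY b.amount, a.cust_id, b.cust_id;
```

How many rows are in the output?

INNER JOIN keeps only pairs where the ON condition holds.
Matching on a.cust_id = b.cust_id. A NULL in a compared column never satisfies the condition.
Matched pairs: 3.
Total: 3 rows.

3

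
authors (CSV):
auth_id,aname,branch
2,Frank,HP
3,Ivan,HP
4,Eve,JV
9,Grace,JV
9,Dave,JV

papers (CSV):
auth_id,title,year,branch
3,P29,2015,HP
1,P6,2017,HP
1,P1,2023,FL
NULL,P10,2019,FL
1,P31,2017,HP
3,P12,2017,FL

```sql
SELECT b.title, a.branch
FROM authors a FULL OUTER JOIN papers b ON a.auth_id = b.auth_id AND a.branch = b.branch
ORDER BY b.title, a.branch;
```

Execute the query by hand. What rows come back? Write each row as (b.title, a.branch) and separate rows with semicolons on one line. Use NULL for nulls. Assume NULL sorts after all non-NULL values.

(P1, NULL); (P10, NULL); (P12, NULL); (P29, HP); (P31, NULL); (P6, NULL); (NULL, HP); (NULL, JV); (NULL, JV); (NULL, JV)

FULL OUTER JOIN keeps every row from both sides; unmatched rows get NULL for the other side's columns.
Matching on a.auth_id = b.auth_id AND a.branch = b.branch. A NULL in a compared column never satisfies the condition.
- auth_id=2, branch=HP: no b row matches, row kept with b columns NULL.
- auth_id=3, branch=HP: 1 matching b row(s), so 1 row(s) emitted.
- auth_id=4, branch=JV: no b row matches, row kept with b columns NULL.
- auth_id=9, branch=JV: no b row matches, row kept with b columns NULL.
- auth_id=9, branch=JV: no b row matches, row kept with b columns NULL.
- plus 5 unmatched b row(s), each kept with NULL a columns.
After projecting and ordering:
b.title | a.branch
P1 | NULL
P10 | NULL
P12 | NULL
P29 | HP
P31 | NULL
P6 | NULL
NULL | HP
NULL | JV
NULL | JV
NULL | JV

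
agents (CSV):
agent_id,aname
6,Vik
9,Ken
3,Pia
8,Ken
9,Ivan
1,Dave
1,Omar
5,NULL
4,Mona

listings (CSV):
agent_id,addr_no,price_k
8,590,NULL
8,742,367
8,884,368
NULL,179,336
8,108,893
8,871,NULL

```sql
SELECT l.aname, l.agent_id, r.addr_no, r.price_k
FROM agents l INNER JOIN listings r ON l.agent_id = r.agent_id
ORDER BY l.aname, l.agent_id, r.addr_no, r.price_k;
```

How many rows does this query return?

INNER JOIN keeps only pairs where the ON condition holds.
Matching on l.agent_id = r.agent_id. A NULL in a compared column never satisfies the condition.
Matched pairs: 5.
Total: 5 rows.

5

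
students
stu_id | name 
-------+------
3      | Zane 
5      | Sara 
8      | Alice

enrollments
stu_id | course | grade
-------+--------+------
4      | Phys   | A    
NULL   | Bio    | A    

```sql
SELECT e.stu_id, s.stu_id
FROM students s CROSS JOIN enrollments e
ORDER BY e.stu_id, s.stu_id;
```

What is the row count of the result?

6

CROSS JOIN pairs every row of `students` with every row of `enrollments`: 3 × 2 = 6 rows.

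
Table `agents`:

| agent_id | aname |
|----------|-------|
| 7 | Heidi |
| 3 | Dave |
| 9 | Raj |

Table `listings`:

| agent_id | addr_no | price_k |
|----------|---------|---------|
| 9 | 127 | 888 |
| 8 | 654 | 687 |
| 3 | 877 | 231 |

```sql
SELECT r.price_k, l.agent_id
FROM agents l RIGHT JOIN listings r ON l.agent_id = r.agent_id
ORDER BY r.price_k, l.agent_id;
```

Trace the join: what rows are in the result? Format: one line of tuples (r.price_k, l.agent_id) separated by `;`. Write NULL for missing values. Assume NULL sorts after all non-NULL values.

RIGHT JOIN keeps every row from `listings`; unmatched rows get NULL for `agents`'s columns.
Matching on l.agent_id = r.agent_id.
Matched pairs: 2; unmatched r rows kept: 1.

(231, 3); (687, NULL); (888, 9)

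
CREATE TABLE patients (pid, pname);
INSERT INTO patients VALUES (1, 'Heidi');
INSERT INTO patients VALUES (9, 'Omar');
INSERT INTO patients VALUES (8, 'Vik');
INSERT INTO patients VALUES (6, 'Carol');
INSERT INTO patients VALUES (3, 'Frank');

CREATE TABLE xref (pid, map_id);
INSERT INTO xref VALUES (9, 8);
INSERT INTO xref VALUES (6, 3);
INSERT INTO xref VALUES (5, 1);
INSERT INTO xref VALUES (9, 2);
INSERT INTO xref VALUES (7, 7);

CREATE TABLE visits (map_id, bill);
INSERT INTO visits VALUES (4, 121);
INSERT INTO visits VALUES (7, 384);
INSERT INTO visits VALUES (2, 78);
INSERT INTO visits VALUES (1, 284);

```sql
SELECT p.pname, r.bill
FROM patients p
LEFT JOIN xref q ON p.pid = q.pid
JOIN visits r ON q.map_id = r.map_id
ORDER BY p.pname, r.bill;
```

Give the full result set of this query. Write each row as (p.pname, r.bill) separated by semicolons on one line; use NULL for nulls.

Evaluate left to right. First `patients p LEFT JOIN xref q` on pid: 6 row(s).
Then INNER JOIN `visits r` on map_id: keep only rows whose q.map_id appears in r.

(Omar, 78)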